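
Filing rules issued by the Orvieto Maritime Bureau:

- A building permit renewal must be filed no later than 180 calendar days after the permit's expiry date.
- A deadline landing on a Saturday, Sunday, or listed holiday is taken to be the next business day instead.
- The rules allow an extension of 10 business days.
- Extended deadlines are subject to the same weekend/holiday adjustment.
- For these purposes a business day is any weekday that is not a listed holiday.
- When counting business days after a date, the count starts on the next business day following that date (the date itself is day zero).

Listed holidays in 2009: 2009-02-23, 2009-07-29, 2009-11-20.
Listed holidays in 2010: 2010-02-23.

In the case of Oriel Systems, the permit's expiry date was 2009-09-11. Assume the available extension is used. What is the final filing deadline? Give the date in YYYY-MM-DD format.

Adding 180 calendar days to 2009-09-11 gives 2010-03-10.
2010-03-10 falls on a Wednesday, which is a business day, so no adjustment is needed.
The 10-business-day extension runs from 2010-03-10 to 2010-03-24.
2010-03-24 is a Wednesday and not a listed holiday, so it stands.
The final due date is 2010-03-24.

2010-03-24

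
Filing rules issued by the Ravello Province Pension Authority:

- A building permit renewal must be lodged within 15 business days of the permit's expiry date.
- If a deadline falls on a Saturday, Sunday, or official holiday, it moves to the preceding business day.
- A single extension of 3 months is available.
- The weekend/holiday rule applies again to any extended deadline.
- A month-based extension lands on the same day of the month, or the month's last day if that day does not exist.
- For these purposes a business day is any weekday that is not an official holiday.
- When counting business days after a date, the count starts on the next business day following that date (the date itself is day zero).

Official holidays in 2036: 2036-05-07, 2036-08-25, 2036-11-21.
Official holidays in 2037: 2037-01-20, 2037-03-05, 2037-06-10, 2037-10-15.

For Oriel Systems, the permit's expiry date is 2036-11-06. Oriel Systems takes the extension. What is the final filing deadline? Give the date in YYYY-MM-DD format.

Counting 15 business days after 2036-11-06 (skipping weekends and listed holidays) reaches 2036-11-28.
2036-11-28 is a Friday and not a listed holiday, so it stands.
Add 3 months to 2036-11-28: 2037-02-28.
Because 2037-02-28 is a Saturday, the deadline becomes 2037-02-27 (Friday).
Deadline: 2037-02-27.

2037-02-27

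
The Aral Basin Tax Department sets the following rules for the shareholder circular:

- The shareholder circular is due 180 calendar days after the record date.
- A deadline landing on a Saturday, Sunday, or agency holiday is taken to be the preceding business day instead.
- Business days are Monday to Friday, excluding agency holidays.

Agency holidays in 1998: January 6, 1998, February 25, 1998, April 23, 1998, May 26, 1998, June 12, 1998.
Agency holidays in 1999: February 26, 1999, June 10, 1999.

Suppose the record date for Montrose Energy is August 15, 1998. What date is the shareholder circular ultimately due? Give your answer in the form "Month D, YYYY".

Trigger date August 15, 1998 + 180 calendar days = February 11, 1999.
Since February 11, 1999 is a Thursday and not a holiday, the date is unchanged.
Final deadline: February 11, 1999.

February 11, 1999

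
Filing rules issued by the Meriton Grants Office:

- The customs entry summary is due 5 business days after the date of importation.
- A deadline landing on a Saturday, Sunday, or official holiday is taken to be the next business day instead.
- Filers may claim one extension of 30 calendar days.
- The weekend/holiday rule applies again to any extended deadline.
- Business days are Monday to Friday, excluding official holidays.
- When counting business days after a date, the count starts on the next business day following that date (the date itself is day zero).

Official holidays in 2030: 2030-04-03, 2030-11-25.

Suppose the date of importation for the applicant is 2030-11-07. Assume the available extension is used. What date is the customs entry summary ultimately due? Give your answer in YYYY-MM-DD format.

2030-12-16

Counting 5 business days after 2030-11-07 (skipping weekends and listed holidays) reaches 2030-11-14.
2030-11-14 falls on a Thursday, which is a business day, so no adjustment is needed.
With the 30-day extension, 2030-11-14 becomes 2030-12-14.
2030-12-14 is a Saturday; the next business day is 2030-12-16 (Monday).
So the filing is due 2030-12-16.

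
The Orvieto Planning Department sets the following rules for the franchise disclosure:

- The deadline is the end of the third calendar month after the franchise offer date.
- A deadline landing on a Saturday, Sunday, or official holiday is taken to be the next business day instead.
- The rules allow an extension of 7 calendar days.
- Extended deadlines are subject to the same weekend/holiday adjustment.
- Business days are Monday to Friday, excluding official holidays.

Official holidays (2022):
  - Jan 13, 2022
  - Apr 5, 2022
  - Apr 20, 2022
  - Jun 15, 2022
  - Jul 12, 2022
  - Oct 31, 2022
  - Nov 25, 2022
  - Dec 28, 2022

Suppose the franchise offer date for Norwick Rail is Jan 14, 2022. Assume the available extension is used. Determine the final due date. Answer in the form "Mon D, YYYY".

May 9, 2022

The third month after Jan 14, 2022 is April 2022, whose last day is Apr 30, 2022.
Apr 30, 2022 is a Saturday, so it moves to the next business day, May 2, 2022 (Monday).
With the 7-day extension, May 2, 2022 becomes May 9, 2022.
May 9, 2022 (Monday) is already a business day.
Final deadline: May 9, 2022.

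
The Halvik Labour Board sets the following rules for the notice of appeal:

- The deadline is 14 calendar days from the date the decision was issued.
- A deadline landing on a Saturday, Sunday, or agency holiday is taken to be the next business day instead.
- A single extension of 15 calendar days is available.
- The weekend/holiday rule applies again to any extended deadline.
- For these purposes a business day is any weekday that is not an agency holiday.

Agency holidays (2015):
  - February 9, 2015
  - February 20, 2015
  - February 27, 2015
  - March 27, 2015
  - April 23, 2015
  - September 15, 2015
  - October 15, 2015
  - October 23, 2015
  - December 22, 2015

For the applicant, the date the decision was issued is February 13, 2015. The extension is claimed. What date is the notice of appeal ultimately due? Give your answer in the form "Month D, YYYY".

March 17, 2015

Adding 14 calendar days to February 13, 2015 gives February 27, 2015.
February 27, 2015 falls on a listed holiday. Rolling to the next business day gives March 2, 2015, a Monday.
Applying the 15-calendar-day extension: March 2, 2015 + 15 days = March 17, 2015.
March 17, 2015 is a Tuesday and not a listed holiday, so it stands.
So the filing is due March 17, 2015.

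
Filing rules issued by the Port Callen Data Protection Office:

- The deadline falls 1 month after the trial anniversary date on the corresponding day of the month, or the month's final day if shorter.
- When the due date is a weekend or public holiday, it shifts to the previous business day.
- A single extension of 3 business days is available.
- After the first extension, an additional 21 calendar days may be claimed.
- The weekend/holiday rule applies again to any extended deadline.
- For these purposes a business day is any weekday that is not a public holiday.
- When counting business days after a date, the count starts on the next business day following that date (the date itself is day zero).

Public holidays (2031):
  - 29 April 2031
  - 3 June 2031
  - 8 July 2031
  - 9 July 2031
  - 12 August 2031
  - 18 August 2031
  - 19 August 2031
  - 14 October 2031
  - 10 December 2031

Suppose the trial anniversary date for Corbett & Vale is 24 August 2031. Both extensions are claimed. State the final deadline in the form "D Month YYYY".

20 October 2031

Moving 1 month forward from 24 August 2031 on the corresponding day gives 24 September 2031.
Since 24 September 2031 is a Wednesday and not a holiday, the date is unchanged.
Applying the 3-business-day extension: 3 business days after 24 September 2031 is 29 September 2031.
Since 29 September 2031 is a Monday and not a holiday, the date is unchanged.
The 21-calendar-day extension moves the deadline from 29 September 2031 to 20 October 2031.
Since 20 October 2031 is a Monday and not a holiday, the date is unchanged.
Final deadline: 20 October 2031.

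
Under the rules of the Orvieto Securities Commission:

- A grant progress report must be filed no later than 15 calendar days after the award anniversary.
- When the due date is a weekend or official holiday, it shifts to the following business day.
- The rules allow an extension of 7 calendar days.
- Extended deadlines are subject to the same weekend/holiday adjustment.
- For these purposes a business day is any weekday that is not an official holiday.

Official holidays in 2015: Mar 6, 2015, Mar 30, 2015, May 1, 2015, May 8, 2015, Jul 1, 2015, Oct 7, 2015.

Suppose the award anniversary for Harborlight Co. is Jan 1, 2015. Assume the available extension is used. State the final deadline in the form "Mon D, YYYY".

From Jan 1, 2015, 15 calendar days later is Jan 16, 2015.
Jan 16, 2015 (Friday) is already a business day.
With the 7-day extension, Jan 16, 2015 becomes Jan 23, 2015.
Jan 23, 2015 is a Friday and not a listed holiday, so it stands.
So the filing is due Jan 23, 2015.

Jan 23, 2015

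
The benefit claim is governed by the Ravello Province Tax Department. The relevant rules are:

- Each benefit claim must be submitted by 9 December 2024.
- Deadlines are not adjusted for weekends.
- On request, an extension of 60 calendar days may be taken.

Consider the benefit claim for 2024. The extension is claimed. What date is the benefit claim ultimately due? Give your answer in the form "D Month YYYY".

The statutory due date is 9 December 2024.
No adjustment is made for weekends or holidays, so 9 December 2024 stands.
Applying the 60-calendar-day extension: 9 December 2024 + 60 days = 7 February 2025.
7 February 2025 falls on a Friday. The rules make no weekend/holiday allowance, so it remains 7 February 2025.
So the filing is due 7 February 2025.

7 February 2025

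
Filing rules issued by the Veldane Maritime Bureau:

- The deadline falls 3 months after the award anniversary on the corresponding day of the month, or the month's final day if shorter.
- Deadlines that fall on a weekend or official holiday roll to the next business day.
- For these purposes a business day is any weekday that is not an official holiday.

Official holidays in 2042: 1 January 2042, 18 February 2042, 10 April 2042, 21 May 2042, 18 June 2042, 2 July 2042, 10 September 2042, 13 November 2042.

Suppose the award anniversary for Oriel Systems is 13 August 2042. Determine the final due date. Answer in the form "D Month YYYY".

Moving 3 months forward from 13 August 2042 on the corresponding day gives 13 November 2042.
13 November 2042 is a listed holiday, so it moves to the next business day, 14 November 2042 (Friday).
So the filing is due 14 November 2042.

14 November 2042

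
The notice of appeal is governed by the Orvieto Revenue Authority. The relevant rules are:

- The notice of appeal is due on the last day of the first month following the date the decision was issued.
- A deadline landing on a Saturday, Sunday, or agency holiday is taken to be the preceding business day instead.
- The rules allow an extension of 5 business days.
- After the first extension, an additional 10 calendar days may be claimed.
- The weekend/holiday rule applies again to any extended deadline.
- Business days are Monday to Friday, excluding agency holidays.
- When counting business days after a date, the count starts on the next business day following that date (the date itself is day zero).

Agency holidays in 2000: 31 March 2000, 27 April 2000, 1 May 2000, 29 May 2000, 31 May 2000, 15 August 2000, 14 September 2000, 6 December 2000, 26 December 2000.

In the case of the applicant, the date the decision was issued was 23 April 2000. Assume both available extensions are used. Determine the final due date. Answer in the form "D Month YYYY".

1 month after 23 April 2000 is May 2000; that month ends on 31 May 2000.
31 May 2000 falls on a listed holiday. Rolling to the preceding business day gives 30 May 2000, a Tuesday.
The 5-business-day extension runs from 30 May 2000 to 7 June 2000.
Since 7 June 2000 is a Wednesday and not a holiday, the date is unchanged.
Applying the 10-calendar-day extension: 7 June 2000 + 10 days = 17 June 2000.
17 June 2000 is a Saturday, so it moves to the preceding business day, 16 June 2000 (Friday).
Final deadline: 16 June 2000.

16 June 2000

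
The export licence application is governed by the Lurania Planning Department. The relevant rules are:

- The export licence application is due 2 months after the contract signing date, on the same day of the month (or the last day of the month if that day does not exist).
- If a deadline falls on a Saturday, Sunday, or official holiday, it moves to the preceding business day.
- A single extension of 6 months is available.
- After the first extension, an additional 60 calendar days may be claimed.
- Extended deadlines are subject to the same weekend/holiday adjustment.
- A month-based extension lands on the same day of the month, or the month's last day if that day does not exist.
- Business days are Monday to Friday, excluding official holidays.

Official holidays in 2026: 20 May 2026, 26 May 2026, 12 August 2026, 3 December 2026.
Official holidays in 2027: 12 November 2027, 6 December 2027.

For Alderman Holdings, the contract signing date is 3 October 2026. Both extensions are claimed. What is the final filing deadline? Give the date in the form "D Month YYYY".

2 months from 3 October 2026 is 3 December 2026.
Because 3 December 2026 is a listed holiday, the deadline becomes 2 December 2026 (Wednesday).
Add 6 months to 2 December 2026: 2 June 2027.
2 June 2027 is a Wednesday and not a listed holiday, so it stands.
With the 60-day extension, 2 June 2027 becomes 1 August 2027.
1 August 2027 is a Sunday, so it moves to the preceding business day, 30 July 2027 (Friday).
Final deadline: 30 July 2027.

30 July 2027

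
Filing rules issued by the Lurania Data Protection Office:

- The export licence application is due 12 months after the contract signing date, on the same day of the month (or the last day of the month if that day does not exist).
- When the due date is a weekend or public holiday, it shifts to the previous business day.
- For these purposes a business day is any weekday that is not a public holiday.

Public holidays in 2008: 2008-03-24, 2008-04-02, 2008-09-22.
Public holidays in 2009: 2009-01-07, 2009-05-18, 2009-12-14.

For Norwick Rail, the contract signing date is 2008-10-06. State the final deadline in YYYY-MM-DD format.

12 months after 2008-10-06, on the same day of the month, is 2009-10-06.
Since 2009-10-06 is a Tuesday and not a holiday, the date is unchanged.
So the filing is due 2009-10-06.

2009-10-06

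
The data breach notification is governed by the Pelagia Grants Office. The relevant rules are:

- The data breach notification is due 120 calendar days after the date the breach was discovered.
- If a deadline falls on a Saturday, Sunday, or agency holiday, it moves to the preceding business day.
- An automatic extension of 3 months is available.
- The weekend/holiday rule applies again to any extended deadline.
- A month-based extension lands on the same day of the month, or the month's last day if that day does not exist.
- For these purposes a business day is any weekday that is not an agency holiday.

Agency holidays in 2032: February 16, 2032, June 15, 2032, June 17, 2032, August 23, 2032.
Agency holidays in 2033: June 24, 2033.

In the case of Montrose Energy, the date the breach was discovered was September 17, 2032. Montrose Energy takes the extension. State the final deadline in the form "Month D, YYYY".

From September 17, 2032, 120 calendar days later is January 15, 2033.
Because January 15, 2033 is a Saturday, the deadline becomes January 14, 2033 (Friday).
Applying the 3 months extension: 3 months after January 14, 2033 is April 14, 2033.
April 14, 2033 falls on a Thursday, which is a business day, so no adjustment is needed.
Deadline: April 14, 2033.

April 14, 2033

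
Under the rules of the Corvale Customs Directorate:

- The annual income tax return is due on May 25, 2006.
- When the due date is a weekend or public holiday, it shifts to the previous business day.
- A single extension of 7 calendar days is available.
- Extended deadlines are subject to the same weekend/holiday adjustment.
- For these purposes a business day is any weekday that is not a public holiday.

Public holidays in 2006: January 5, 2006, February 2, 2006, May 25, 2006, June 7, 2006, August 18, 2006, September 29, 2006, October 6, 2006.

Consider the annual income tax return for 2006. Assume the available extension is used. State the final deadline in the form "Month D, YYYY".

May 31, 2006

The statutory due date is May 25, 2006.
May 25, 2006 is a listed holiday; the preceding business day is May 24, 2006 (Wednesday).
Applying the 7-calendar-day extension: May 24, 2006 + 7 days = May 31, 2006.
Since May 31, 2006 is a Wednesday and not a holiday, the date is unchanged.
Final deadline: May 31, 2006.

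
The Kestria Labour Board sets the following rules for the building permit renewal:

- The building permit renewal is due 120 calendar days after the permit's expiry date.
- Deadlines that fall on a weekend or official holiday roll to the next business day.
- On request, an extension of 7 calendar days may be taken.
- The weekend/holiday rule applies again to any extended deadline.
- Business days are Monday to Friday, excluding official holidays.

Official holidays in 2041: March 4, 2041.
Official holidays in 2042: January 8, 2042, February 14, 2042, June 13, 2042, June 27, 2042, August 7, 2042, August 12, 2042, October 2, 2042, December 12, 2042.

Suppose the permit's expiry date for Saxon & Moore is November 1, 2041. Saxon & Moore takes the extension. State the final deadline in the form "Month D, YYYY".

March 10, 2042

Adding 120 calendar days to November 1, 2041 gives March 1, 2042.
March 1, 2042 is a Saturday; the next business day is March 3, 2042 (Monday).
The 7-calendar-day extension moves the deadline from March 3, 2042 to March 10, 2042.
March 10, 2042 (Monday) is already a business day.
The final due date is March 10, 2042.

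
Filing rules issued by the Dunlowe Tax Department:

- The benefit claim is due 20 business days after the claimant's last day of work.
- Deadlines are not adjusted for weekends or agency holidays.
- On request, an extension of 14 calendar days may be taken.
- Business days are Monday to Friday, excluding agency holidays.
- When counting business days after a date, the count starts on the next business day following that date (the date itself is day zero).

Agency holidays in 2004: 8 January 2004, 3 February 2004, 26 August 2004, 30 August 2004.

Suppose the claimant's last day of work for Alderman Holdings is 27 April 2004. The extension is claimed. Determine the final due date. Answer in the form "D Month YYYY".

8 June 2004

Starting the day after 27 April 2004 and counting 20 business days lands on 25 May 2004.
25 May 2004 falls on a Tuesday. The rules make no weekend/holiday allowance, so it remains 25 May 2004.
Add the 14 calendar-day extension to 25 May 2004: 8 June 2004.
No adjustment is made for weekends or holidays, so 8 June 2004 stands.
Deadline: 8 June 2004.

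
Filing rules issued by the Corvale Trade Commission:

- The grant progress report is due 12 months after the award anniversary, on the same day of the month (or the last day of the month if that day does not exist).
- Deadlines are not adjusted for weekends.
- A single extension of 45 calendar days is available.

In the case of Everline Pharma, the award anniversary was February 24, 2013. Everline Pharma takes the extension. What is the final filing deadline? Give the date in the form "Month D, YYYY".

April 10, 2014

Moving 12 months forward from February 24, 2013 on the corresponding day gives February 24, 2014.
February 24, 2014 is a Monday; no weekend or holiday adjustment applies.
The 45-calendar-day extension moves the deadline from February 24, 2014 to April 10, 2014.
No adjustment is made for weekends or holidays, so April 10, 2014 stands.
So the filing is due April 10, 2014.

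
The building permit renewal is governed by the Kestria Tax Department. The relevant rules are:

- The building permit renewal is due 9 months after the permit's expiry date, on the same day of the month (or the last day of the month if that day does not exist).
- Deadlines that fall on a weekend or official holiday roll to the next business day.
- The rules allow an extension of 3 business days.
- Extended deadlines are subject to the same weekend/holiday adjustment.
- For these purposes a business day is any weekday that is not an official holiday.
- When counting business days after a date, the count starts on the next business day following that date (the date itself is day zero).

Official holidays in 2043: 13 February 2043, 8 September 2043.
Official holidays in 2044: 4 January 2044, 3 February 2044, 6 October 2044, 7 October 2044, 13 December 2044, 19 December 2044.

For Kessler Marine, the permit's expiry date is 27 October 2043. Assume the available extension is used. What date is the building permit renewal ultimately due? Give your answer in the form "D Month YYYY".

9 months from 27 October 2043 is 27 July 2044.
27 July 2044 is a Wednesday and not a listed holiday, so it stands.
Applying the 3-business-day extension: 3 business days after 27 July 2044 is 1 August 2044.
1 August 2044 (Monday) is already a business day.
Final deadline: 1 August 2044.

1 August 2044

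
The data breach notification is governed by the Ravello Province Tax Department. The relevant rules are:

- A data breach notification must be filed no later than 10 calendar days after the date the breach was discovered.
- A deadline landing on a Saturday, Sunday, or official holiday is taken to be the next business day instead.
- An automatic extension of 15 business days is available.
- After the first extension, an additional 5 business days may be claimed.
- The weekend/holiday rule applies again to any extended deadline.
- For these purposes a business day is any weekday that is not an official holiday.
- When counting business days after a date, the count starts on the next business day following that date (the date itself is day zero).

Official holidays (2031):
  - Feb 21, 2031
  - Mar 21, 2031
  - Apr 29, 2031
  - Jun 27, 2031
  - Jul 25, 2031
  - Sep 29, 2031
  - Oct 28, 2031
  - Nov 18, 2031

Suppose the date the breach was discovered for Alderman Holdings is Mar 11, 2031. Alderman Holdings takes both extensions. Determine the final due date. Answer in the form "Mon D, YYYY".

From Mar 11, 2031, 10 calendar days later is Mar 21, 2031.
Because Mar 21, 2031 is a listed holiday, the deadline becomes Mar 24, 2031 (Monday).
Applying the 15-business-day extension: 15 business days after Mar 24, 2031 is Apr 14, 2031.
Since Apr 14, 2031 is a Monday and not a holiday, the date is unchanged.
The 5-business-day extension runs from Apr 14, 2031 to Apr 21, 2031.
Apr 21, 2031 falls on a Monday, which is a business day, so no adjustment is needed.
So the filing is due Apr 21, 2031.

Apr 21, 2031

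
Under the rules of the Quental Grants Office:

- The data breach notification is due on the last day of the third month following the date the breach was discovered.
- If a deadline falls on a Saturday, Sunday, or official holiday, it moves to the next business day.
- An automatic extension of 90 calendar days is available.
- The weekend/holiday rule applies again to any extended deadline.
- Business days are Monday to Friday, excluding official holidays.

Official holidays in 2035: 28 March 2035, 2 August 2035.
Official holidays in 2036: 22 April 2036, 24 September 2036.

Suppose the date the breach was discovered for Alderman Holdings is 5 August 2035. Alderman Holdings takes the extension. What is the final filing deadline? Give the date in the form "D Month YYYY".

28 February 2036

3 months after 5 August 2035 falls in November 2035; the last day of that month is 30 November 2035.
Since 30 November 2035 is a Friday and not a holiday, the date is unchanged.
The 90-calendar-day extension moves the deadline from 30 November 2035 to 28 February 2036.
28 February 2036 is a Thursday and not a listed holiday, so it stands.
The final due date is 28 February 2036.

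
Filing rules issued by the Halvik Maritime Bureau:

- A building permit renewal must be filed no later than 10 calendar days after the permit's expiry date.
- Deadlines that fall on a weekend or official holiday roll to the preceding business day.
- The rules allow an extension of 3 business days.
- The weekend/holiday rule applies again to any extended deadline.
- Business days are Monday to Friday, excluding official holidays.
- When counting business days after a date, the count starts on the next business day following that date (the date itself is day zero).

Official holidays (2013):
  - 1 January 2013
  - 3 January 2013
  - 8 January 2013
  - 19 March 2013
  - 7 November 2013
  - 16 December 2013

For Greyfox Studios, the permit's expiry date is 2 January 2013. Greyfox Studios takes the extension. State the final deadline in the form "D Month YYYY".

Trigger date 2 January 2013 + 10 calendar days = 12 January 2013.
12 January 2013 falls on a Saturday. Rolling to the preceding business day gives 11 January 2013, a Friday.
The 3-business-day extension runs from 11 January 2013 to 16 January 2013.
16 January 2013 falls on a Wednesday, which is a business day, so no adjustment is needed.
Deadline: 16 January 2013.

16 January 2013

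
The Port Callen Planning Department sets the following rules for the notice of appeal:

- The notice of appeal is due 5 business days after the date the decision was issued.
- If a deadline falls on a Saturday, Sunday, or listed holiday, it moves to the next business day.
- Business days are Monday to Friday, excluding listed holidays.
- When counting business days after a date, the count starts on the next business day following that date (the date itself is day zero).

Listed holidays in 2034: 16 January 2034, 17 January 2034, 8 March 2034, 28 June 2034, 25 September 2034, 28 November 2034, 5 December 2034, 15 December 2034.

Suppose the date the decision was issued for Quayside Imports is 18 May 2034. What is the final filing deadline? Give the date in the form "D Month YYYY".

Starting the day after 18 May 2034 and counting 5 business days lands on 25 May 2034.
Since 25 May 2034 is a Thursday and not a holiday, the date is unchanged.
The final due date is 25 May 2034.

25 May 2034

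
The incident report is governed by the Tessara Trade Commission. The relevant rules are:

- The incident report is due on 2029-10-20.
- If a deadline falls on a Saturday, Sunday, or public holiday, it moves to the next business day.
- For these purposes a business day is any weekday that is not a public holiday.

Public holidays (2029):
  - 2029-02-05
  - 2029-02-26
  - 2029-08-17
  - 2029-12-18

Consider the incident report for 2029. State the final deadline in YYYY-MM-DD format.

2029-10-22

The statutory due date is 2029-10-20.
2029-10-20 is a Saturday, so it moves to the next business day, 2029-10-22 (Monday).
Deadline: 2029-10-22.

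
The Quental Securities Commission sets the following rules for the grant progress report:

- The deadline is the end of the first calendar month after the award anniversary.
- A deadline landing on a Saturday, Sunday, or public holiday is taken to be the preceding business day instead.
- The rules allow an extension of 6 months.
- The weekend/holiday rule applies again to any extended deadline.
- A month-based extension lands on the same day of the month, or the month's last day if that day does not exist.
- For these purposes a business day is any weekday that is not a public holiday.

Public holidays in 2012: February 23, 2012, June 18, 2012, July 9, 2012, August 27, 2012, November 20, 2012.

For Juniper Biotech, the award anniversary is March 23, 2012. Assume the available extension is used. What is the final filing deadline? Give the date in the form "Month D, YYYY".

October 30, 2012

The first month after March 23, 2012 is April 2012, whose last day is April 30, 2012.
April 30, 2012 is a Monday and not a listed holiday, so it stands.
Add 6 months to April 30, 2012: October 30, 2012.
Since October 30, 2012 is a Tuesday and not a holiday, the date is unchanged.
Final deadline: October 30, 2012.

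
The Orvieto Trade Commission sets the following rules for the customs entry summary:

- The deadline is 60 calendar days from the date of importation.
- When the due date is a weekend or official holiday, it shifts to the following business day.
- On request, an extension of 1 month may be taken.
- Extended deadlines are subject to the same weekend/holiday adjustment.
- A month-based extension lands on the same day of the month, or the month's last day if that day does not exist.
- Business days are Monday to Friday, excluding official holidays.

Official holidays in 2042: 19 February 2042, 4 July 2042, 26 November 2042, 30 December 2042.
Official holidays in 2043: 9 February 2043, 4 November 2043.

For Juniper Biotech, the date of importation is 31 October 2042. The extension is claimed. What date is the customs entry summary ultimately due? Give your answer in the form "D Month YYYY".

60 calendar days after 31 October 2042 is 30 December 2042.
30 December 2042 is a listed holiday, so it moves to the next business day, 31 December 2042 (Wednesday).
Applying the 1 month extension: 1 month after 31 December 2042 is 31 January 2043.
Because 31 January 2043 is a Saturday, the deadline becomes 2 February 2043 (Monday).
The final due date is 2 February 2043.

2 February 2043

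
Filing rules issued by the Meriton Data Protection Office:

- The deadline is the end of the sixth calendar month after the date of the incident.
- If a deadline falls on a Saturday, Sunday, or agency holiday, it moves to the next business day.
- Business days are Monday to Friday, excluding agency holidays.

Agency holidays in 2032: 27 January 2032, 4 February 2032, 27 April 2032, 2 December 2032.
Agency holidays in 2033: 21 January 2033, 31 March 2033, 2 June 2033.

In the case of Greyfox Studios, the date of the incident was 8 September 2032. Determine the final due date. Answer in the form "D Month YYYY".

6 months after 8 September 2032 falls in March 2033; the last day of that month is 31 March 2033.
31 March 2033 is a listed holiday; the next business day is 1 April 2033 (Friday).
Deadline: 1 April 2033.

1 April 2033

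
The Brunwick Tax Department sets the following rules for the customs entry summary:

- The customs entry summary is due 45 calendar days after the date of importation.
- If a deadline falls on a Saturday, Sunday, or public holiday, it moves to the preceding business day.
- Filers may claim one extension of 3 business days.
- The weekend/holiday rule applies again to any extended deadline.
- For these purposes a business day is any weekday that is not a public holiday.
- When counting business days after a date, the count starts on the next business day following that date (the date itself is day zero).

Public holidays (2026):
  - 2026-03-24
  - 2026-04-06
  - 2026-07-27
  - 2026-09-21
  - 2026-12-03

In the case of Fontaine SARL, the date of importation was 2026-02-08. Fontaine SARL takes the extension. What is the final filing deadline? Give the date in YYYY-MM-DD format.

2026-03-30

Trigger date 2026-02-08 + 45 calendar days = 2026-03-25.
Since 2026-03-25 is a Wednesday and not a holiday, the date is unchanged.
Counting 3 further business days from 2026-03-25 reaches 2026-03-30.
Since 2026-03-30 is a Monday and not a holiday, the date is unchanged.
Deadline: 2026-03-30.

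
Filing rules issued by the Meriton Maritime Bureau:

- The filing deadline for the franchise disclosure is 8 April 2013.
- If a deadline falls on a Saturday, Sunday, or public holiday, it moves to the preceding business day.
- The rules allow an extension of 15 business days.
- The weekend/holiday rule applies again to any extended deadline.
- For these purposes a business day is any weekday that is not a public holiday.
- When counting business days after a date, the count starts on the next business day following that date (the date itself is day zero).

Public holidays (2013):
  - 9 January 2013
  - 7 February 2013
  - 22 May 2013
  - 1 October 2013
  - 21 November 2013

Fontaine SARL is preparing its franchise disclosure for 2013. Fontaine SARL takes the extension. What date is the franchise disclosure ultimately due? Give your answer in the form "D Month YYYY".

The stated deadline is 8 April 2013.
Since 8 April 2013 is a Monday and not a holiday, the date is unchanged.
The 15-business-day extension runs from 8 April 2013 to 29 April 2013.
Since 29 April 2013 is a Monday and not a holiday, the date is unchanged.
Deadline: 29 April 2013.

29 April 2013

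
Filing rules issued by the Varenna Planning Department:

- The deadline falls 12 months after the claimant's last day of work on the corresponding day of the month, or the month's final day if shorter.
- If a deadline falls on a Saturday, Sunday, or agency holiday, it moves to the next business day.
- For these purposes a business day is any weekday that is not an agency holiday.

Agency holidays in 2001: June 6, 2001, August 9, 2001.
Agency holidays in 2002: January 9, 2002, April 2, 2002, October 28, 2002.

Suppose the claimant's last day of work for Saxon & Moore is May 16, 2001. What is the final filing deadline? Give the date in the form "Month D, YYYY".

Moving 12 months forward from May 16, 2001 on the corresponding day gives May 16, 2002.
May 16, 2002 is a Thursday and not a listed holiday, so it stands.
The final due date is May 16, 2002.

May 16, 2002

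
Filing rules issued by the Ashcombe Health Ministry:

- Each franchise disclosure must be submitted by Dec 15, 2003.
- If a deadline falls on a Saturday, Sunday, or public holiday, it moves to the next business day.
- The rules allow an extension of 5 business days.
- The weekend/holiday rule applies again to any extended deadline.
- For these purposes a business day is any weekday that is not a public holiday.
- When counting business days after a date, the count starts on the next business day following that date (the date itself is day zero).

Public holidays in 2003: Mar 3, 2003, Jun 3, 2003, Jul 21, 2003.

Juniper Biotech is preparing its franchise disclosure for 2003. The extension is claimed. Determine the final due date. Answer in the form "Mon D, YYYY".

Dec 22, 2003

The statutory due date is Dec 15, 2003.
Dec 15, 2003 falls on a Monday, which is a business day, so no adjustment is needed.
Applying the 5-business-day extension: 5 business days after Dec 15, 2003 is Dec 22, 2003.
Dec 22, 2003 is a Monday and not a listed holiday, so it stands.
Final deadline: Dec 22, 2003.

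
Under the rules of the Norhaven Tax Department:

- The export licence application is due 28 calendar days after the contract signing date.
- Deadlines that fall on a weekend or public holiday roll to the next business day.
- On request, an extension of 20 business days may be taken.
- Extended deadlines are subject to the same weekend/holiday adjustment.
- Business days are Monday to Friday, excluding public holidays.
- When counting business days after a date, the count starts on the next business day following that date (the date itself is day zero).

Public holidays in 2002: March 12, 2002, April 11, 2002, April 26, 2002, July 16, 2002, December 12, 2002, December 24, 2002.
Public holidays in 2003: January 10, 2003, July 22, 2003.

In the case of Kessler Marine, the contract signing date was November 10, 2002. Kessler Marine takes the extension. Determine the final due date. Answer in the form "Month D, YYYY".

January 8, 2003

28 calendar days after November 10, 2002 is December 8, 2002.
December 8, 2002 falls on a Sunday. Rolling to the next business day gives December 9, 2002, a Monday.
Applying the 20-business-day extension: 20 business days after December 9, 2002 is January 8, 2003.
January 8, 2003 falls on a Wednesday, which is a business day, so no adjustment is needed.
Final deadline: January 8, 2003.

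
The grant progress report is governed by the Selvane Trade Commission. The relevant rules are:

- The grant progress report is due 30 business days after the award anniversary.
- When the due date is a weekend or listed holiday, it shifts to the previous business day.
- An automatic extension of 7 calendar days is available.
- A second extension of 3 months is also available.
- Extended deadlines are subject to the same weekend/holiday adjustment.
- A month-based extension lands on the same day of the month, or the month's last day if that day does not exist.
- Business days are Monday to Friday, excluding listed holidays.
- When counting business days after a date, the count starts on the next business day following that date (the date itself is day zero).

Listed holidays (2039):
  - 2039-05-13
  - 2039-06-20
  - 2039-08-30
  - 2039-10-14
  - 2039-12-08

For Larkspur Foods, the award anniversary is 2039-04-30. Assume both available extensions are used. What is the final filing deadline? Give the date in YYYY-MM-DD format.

2039-09-16

Starting the day after 2039-04-30 and counting 30 business days lands on 2039-06-13.
2039-06-13 falls on a Monday, which is a business day, so no adjustment is needed.
Applying the 7-calendar-day extension: 2039-06-13 + 7 days = 2039-06-20.
Because 2039-06-20 is a listed holiday, the deadline becomes 2039-06-17 (Friday).
Applying the 3 months extension: 3 months after 2039-06-17 is 2039-09-17.
2039-09-17 is a Saturday; the preceding business day is 2039-09-16 (Friday).
The final due date is 2039-09-16.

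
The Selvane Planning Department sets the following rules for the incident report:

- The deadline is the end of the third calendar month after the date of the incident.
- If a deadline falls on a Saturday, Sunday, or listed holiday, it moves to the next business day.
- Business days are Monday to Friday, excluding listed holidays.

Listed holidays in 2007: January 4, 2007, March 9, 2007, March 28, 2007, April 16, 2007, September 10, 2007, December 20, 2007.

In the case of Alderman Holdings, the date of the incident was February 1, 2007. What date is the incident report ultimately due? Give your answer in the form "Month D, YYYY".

May 31, 2007

The third month after February 1, 2007 is May 2007, whose last day is May 31, 2007.
May 31, 2007 falls on a Thursday, which is a business day, so no adjustment is needed.
So the filing is due May 31, 2007.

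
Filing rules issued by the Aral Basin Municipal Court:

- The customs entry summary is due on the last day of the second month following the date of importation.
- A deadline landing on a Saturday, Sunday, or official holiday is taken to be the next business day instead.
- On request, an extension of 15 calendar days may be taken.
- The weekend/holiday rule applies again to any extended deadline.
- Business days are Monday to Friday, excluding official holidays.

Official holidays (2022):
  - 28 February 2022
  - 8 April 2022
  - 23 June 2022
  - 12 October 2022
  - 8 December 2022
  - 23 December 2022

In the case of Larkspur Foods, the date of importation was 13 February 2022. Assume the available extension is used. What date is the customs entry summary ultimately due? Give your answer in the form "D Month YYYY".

2 months after 13 February 2022 is April 2022; that month ends on 30 April 2022.
Because 30 April 2022 is a Saturday, the deadline becomes 2 May 2022 (Monday).
With the 15-day extension, 2 May 2022 becomes 17 May 2022.
17 May 2022 (Tuesday) is already a business day.
The final due date is 17 May 2022.

17 May 2022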